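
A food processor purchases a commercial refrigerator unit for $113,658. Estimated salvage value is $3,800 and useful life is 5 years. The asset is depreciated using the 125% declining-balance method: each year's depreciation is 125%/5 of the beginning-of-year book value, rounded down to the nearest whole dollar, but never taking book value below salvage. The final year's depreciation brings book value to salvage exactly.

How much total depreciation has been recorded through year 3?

Depreciable base = $113,658 − $3,800 = $109,858.
Year 1: ⌊$113,658 × 125%/5⌋ = $28,414. Book value $85,244.
Year 2: ⌊$85,244 × 125%/5⌋ = $21,311. Book value $63,933.
Year 3: ⌊$63,933 × 125%/5⌋ = $15,983. Book value $47,950.
Accumulated through year 3 = $113,658 − $47,950 = $65,708.

$65,708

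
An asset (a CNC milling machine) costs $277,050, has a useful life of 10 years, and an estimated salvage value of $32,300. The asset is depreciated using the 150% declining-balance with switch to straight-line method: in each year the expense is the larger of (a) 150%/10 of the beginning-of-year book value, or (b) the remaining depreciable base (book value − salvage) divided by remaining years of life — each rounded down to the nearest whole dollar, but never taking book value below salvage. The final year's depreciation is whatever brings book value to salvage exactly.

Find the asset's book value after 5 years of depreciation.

Depreciable base = $277,050 − $32,300 = $244,750.
Year 1: DB = ⌊$277,050 × 150%/10⌋ = $41,557; SL = ⌊$244,750/10⌋ = $24,475 → take DB $41,557. Book value $235,493.
Year 2: DB = ⌊$235,493 × 150%/10⌋ = $35,323; SL = ⌊$203,193/9⌋ = $22,577 → take DB $35,323. Book value $200,170.
Year 3: DB = ⌊$200,170 × 150%/10⌋ = $30,025; SL = ⌊$167,870/8⌋ = $20,983 → take DB $30,025. Book value $170,145.
Year 4: DB = ⌊$170,145 × 150%/10⌋ = $25,521; SL = ⌊$137,845/7⌋ = $19,692 → take DB $25,521. Book value $144,624.
Year 5: DB = ⌊$144,624 × 150%/10⌋ = $21,693; SL = ⌊$112,324/6⌋ = $18,720 → take DB $21,693. Book value $122,931.

$122,931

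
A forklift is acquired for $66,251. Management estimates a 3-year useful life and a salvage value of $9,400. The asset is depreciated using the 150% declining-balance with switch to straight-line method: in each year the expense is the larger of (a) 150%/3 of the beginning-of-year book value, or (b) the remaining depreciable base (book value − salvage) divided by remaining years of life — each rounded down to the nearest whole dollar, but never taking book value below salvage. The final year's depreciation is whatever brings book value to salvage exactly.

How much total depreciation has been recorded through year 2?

$49,688

Depreciable base = $66,251 − $9,400 = $56,851.
Year 1: DB = ⌊$66,251 × 150%/3⌋ = $33,125; SL = ⌊$56,851/3⌋ = $18,950 → take DB $33,125. Book value $33,126.
Year 2: DB = ⌊$33,126 × 150%/3⌋ = $16,563; SL = ⌊$23,726/2⌋ = $11,863 → take DB $16,563. Book value $16,563.
Accumulated through year 2 = $66,251 − $16,563 = $49,688.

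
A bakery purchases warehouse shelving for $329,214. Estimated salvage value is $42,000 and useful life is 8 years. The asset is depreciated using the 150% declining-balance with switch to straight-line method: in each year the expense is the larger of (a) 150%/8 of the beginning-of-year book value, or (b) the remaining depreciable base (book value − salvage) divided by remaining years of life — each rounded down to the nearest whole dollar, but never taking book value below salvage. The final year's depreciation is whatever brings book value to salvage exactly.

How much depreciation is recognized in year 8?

$24,858

Depreciable base = $329,214 − $42,000 = $287,214.
Year 1: DB = ⌊$329,214 × 150%/8⌋ = $61,727; SL = ⌊$287,214/8⌋ = $35,901 → take DB $61,727. Book value $267,487.
Year 2: DB = ⌊$267,487 × 150%/8⌋ = $50,153; SL = ⌊$225,487/7⌋ = $32,212 → take DB $50,153. Book value $217,334.
Year 3: DB = ⌊$217,334 × 150%/8⌋ = $40,750; SL = ⌊$175,334/6⌋ = $29,222 → take DB $40,750. Book value $176,584.
Year 4: DB = ⌊$176,584 × 150%/8⌋ = $33,109; SL = ⌊$134,584/5⌋ = $26,916 → take DB $33,109. Book value $143,475.
Year 5: DB = ⌊$143,475 × 150%/8⌋ = $26,901; SL = ⌊$101,475/4⌋ = $25,368 → take DB $26,901. Book value $116,574.
Year 6: DB = ⌊$116,574 × 150%/8⌋ = $21,857; SL = ⌊$74,574/3⌋ = $24,858 → take SL $24,858. Book value $91,716.
Year 7: DB = ⌊$91,716 × 150%/8⌋ = $17,196; SL = ⌊$49,716/2⌋ = $24,858 → take SL $24,858. Book value $66,858.
Year 8 (final): $66,858 − $42,000 = $24,858. Book value $42,000.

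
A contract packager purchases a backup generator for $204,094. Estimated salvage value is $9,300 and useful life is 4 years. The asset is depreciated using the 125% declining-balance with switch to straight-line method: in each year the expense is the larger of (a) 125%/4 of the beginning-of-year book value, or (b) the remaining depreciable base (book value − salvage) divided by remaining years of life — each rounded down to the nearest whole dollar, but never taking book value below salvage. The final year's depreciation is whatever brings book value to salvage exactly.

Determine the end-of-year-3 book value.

$52,884

Depreciable base = $204,094 − $9,300 = $194,794.
Year 1: DB = ⌊$204,094 × 125%/4⌋ = $63,779; SL = ⌊$194,794/4⌋ = $48,698 → take DB $63,779. Book value $140,315.
Year 2: DB = ⌊$140,315 × 125%/4⌋ = $43,848; SL = ⌊$131,015/3⌋ = $43,671 → take DB $43,848. Book value $96,467.
Year 3: DB = ⌊$96,467 × 125%/4⌋ = $30,145; SL = ⌊$87,167/2⌋ = $43,583 → take SL $43,583. Book value $52,884.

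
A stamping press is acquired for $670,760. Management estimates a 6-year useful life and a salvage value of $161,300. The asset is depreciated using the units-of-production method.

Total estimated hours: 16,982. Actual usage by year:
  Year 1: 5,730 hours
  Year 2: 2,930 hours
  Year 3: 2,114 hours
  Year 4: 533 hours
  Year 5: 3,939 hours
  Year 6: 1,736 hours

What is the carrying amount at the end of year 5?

Depreciable base = $670,760 − $161,300 = $509,460.
Rate = $509,460 / 16,982 hours = $30 per hour.
Year 1: 5,730 × $30 = $171,900. Book value $498,860.
Year 2: 2,930 × $30 = $87,900. Book value $410,960.
Year 3: 2,114 × $30 = $63,420. Book value $347,540.
Year 4: 533 × $30 = $15,990. Book value $331,550.
Year 5: 3,939 × $30 = $118,170. Book value $213,380.

$213,380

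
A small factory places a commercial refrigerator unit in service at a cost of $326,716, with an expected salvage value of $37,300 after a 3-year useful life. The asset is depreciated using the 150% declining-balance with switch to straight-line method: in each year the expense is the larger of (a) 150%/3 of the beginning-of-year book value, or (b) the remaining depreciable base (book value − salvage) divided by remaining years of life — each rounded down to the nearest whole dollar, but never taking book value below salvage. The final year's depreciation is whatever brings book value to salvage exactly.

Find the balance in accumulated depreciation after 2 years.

Depreciable base = $326,716 − $37,300 = $289,416.
Year 1: DB = ⌊$326,716 × 150%/3⌋ = $163,358; SL = ⌊$289,416/3⌋ = $96,472 → take DB $163,358. Book value $163,358.
Year 2: DB = ⌊$163,358 × 150%/3⌋ = $81,679; SL = ⌊$126,058/2⌋ = $63,029 → take DB $81,679. Book value $81,679.
Accumulated through year 2 = $326,716 − $81,679 = $245,037.

$245,037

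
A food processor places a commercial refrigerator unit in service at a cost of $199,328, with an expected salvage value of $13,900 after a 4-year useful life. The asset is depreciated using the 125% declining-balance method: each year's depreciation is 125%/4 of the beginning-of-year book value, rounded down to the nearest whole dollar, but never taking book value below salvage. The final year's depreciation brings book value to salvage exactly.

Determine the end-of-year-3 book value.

Depreciable base = $199,328 − $13,900 = $185,428.
Year 1: ⌊$199,328 × 125%/4⌋ = $62,290. Book value $137,038.
Year 2: ⌊$137,038 × 125%/4⌋ = $42,824. Book value $94,214.
Year 3: ⌊$94,214 × 125%/4⌋ = $29,441. Book value $64,773.

$64,773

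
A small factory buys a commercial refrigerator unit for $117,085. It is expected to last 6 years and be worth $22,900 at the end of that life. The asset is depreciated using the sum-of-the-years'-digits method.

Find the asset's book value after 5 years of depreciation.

$27,385

Depreciable base = $117,085 − $22,900 = $94,185.
Sum of the years' digits = 6+5+4+3+2+1 = 21.
Year 1: $94,185 × 6/21 = $26,910. Book value $90,175.
Year 2: $94,185 × 5/21 = $22,425. Book value $67,750.
Year 3: $94,185 × 4/21 = $17,940. Book value $49,810.
Year 4: $94,185 × 3/21 = $13,455. Book value $36,355.
Year 5: $94,185 × 2/21 = $8,970. Book value $27,385.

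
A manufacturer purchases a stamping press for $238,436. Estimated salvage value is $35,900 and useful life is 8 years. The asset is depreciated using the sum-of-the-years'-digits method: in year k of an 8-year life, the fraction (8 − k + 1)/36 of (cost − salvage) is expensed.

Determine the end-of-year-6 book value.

Depreciable base = $238,436 − $35,900 = $202,536.
Sum of the years' digits = 8+7+6+5+4+3+2+1 = 36.
Year 1: $202,536 × 8/36 = $45,008. Book value $193,428.
Year 2: $202,536 × 7/36 = $39,382. Book value $154,046.
Year 3: $202,536 × 6/36 = $33,756. Book value $120,290.
Year 4: $202,536 × 5/36 = $28,130. Book value $92,160.
Year 5: $202,536 × 4/36 = $22,504. Book value $69,656.
Year 6: $202,536 × 3/36 = $16,878. Book value $52,778.

$52,778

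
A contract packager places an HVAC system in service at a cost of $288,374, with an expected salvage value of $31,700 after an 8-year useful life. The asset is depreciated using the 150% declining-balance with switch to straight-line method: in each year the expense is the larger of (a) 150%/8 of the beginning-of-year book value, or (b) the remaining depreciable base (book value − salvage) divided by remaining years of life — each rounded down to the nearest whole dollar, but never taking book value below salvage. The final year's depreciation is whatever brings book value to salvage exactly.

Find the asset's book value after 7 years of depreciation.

$55,171

Depreciable base = $288,374 − $31,700 = $256,674.
Year 1: DB = ⌊$288,374 × 150%/8⌋ = $54,070; SL = ⌊$256,674/8⌋ = $32,084 → take DB $54,070. Book value $234,304.
Year 2: DB = ⌊$234,304 × 150%/8⌋ = $43,932; SL = ⌊$202,604/7⌋ = $28,943 → take DB $43,932. Book value $190,372.
Year 3: DB = ⌊$190,372 × 150%/8⌋ = $35,694; SL = ⌊$158,672/6⌋ = $26,445 → take DB $35,694. Book value $154,678.
Year 4: DB = ⌊$154,678 × 150%/8⌋ = $29,002; SL = ⌊$122,978/5⌋ = $24,595 → take DB $29,002. Book value $125,676.
Year 5: DB = ⌊$125,676 × 150%/8⌋ = $23,564; SL = ⌊$93,976/4⌋ = $23,494 → take DB $23,564. Book value $102,112.
Year 6: DB = ⌊$102,112 × 150%/8⌋ = $19,146; SL = ⌊$70,412/3⌋ = $23,470 → take SL $23,470. Book value $78,642.
Year 7: DB = ⌊$78,642 × 150%/8⌋ = $14,745; SL = ⌊$46,942/2⌋ = $23,471 → take SL $23,471. Book value $55,171.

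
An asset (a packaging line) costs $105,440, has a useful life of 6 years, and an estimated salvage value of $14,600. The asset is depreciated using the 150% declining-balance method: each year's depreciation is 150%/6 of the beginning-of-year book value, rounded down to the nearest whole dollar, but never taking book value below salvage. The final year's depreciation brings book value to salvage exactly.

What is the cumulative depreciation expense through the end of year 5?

Depreciable base = $105,440 − $14,600 = $90,840.
Year 1: ⌊$105,440 × 150%/6⌋ = $26,360. Book value $79,080.
Year 2: ⌊$79,080 × 150%/6⌋ = $19,770. Book value $59,310.
Year 3: ⌊$59,310 × 150%/6⌋ = $14,827. Book value $44,483.
Year 4: ⌊$44,483 × 150%/6⌋ = $11,120. Book value $33,363.
Year 5: ⌊$33,363 × 150%/6⌋ = $8,340. Book value $25,023.
Accumulated through year 5 = $105,440 − $25,023 = $80,417.

$80,417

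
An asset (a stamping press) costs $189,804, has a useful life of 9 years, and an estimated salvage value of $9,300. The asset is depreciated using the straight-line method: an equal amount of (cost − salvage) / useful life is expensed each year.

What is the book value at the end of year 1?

Depreciable base = $189,804 − $9,300 = $180,504.
Annual expense = $180,504 / 9 = $20,056.
End of year 1: book value $169,748.

$169,748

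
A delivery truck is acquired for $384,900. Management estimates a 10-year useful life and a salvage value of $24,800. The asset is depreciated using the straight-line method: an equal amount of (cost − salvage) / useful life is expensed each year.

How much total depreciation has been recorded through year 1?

Depreciable base = $384,900 − $24,800 = $360,100.
Annual expense = $360,100 / 10 = $36,010.
End of year 1: book value $348,890.
Accumulated through year 1 = $384,900 − $348,890 = $36,010.

$36,010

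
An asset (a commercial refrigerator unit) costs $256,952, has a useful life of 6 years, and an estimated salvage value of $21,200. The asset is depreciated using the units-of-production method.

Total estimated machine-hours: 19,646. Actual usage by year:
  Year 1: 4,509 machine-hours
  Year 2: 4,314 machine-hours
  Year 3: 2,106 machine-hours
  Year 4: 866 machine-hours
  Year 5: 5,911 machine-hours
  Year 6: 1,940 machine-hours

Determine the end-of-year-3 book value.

$125,804

Depreciable base = $256,952 − $21,200 = $235,752.
Rate = $235,752 / 19,646 machine-hours = $12 per machine-hour.
Year 1: 4,509 × $12 = $54,108. Book value $202,844.
Year 2: 4,314 × $12 = $51,768. Book value $151,076.
Year 3: 2,106 × $12 = $25,272. Book value $125,804.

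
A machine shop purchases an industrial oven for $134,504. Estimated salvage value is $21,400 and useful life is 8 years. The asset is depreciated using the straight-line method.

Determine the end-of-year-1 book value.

Depreciable base = $134,504 − $21,400 = $113,104.
Annual expense = $113,104 / 8 = $14,138.
End of year 1: book value $120,366.

$120,366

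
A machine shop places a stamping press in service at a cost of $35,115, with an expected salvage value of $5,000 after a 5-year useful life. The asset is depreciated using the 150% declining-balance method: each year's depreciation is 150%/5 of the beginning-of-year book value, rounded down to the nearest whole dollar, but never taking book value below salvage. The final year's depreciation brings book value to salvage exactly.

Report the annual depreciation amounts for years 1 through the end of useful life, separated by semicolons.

Depreciable base = $35,115 − $5,000 = $30,115.
Year 1: ⌊$35,115 × 150%/5⌋ = $10,534. Book value $24,581.
Year 2: ⌊$24,581 × 150%/5⌋ = $7,374. Book value $17,207.
Year 3: ⌊$17,207 × 150%/5⌋ = $5,162. Book value $12,045.
Year 4: ⌊$12,045 × 150%/5⌋ = $3,613. Book value $8,432.
Year 5 (final): $8,432 − $5,000 = $3,432. Book value $5,000.

$10,534; $7,374; $5,162; $3,613; $3,432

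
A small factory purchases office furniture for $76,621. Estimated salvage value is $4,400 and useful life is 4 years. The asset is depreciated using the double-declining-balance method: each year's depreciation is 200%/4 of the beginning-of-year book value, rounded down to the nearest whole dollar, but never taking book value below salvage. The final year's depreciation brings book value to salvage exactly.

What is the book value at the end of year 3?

Depreciable base = $76,621 − $4,400 = $72,221.
Year 1: ⌊$76,621 × 200%/4⌋ = $38,310. Book value $38,311.
Year 2: ⌊$38,311 × 200%/4⌋ = $19,155. Book value $19,156.
Year 3: ⌊$19,156 × 200%/4⌋ = $9,578. Book value $9,578.

$9,578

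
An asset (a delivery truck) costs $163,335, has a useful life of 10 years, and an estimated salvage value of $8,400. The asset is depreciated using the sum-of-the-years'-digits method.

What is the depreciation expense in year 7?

$11,268

Depreciable base = $163,335 − $8,400 = $154,935.
Sum of the years' digits = 10+9+8+7+6+5+4+3+2+1 = 55.
Year 1: $154,935 × 10/55 = $28,170. Book value $135,165.
Year 2: $154,935 × 9/55 = $25,353. Book value $109,812.
Year 3: $154,935 × 8/55 = $22,536. Book value $87,276.
Year 4: $154,935 × 7/55 = $19,719. Book value $67,557.
Year 5: $154,935 × 6/55 = $16,902. Book value $50,655.
Year 6: $154,935 × 5/55 = $14,085. Book value $36,570.
Year 7: $154,935 × 4/55 = $11,268. Book value $25,302.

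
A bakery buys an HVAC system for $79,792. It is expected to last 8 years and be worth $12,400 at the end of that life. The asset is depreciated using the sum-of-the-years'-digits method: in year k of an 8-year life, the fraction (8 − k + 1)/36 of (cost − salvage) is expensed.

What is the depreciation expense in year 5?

$7,488

Depreciable base = $79,792 − $12,400 = $67,392.
Sum of the years' digits = 8+7+6+5+4+3+2+1 = 36.
Year 1: $67,392 × 8/36 = $14,976. Book value $64,816.
Year 2: $67,392 × 7/36 = $13,104. Book value $51,712.
Year 3: $67,392 × 6/36 = $11,232. Book value $40,480.
Year 4: $67,392 × 5/36 = $9,360. Book value $31,120.
Year 5: $67,392 × 4/36 = $7,488. Book value $23,632.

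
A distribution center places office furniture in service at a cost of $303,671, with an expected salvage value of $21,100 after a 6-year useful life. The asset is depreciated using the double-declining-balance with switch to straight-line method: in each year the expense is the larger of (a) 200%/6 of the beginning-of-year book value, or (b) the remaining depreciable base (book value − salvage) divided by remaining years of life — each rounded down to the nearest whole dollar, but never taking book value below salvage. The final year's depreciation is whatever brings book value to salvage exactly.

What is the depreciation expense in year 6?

Depreciable base = $303,671 − $21,100 = $282,571.
Year 1: DB = ⌊$303,671 × 200%/6⌋ = $101,223; SL = ⌊$282,571/6⌋ = $47,095 → take DB $101,223. Book value $202,448.
Year 2: DB = ⌊$202,448 × 200%/6⌋ = $67,482; SL = ⌊$181,348/5⌋ = $36,269 → take DB $67,482. Book value $134,966.
Year 3: DB = ⌊$134,966 × 200%/6⌋ = $44,988; SL = ⌊$113,866/4⌋ = $28,466 → take DB $44,988. Book value $89,978.
Year 4: DB = ⌊$89,978 × 200%/6⌋ = $29,992; SL = ⌊$68,878/3⌋ = $22,959 → take DB $29,992. Book value $59,986.
Year 5: DB = ⌊$59,986 × 200%/6⌋ = $19,995; SL = ⌊$38,886/2⌋ = $19,443 → take DB $19,995. Book value $39,991.
Year 6 (final): $39,991 − $21,100 = $18,891. Book value $21,100.

$18,891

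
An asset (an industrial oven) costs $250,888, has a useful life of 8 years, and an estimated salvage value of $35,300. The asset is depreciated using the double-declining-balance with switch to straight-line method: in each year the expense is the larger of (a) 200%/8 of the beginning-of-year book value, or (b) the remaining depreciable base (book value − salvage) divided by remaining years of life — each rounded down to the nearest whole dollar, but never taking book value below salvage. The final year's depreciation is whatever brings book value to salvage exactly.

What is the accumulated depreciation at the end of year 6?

Depreciable base = $250,888 − $35,300 = $215,588.
Year 1: DB = ⌊$250,888 × 200%/8⌋ = $62,722; SL = ⌊$215,588/8⌋ = $26,948 → take DB $62,722. Book value $188,166.
Year 2: DB = ⌊$188,166 × 200%/8⌋ = $47,041; SL = ⌊$152,866/7⌋ = $21,838 → take DB $47,041. Book value $141,125.
Year 3: DB = ⌊$141,125 × 200%/8⌋ = $35,281; SL = ⌊$105,825/6⌋ = $17,637 → take DB $35,281. Book value $105,844.
Year 4: DB = ⌊$105,844 × 200%/8⌋ = $26,461; SL = ⌊$70,544/5⌋ = $14,108 → take DB $26,461. Book value $79,383.
Year 5: DB = ⌊$79,383 × 200%/8⌋ = $19,845; SL = ⌊$44,083/4⌋ = $11,020 → take DB $19,845. Book value $59,538.
Year 6: DB = ⌊$59,538 × 200%/8⌋ = $14,884; SL = ⌊$24,238/3⌋ = $8,079 → take DB $14,884. Book value $44,654.
Accumulated through year 6 = $250,888 − $44,654 = $206,234.

$206,234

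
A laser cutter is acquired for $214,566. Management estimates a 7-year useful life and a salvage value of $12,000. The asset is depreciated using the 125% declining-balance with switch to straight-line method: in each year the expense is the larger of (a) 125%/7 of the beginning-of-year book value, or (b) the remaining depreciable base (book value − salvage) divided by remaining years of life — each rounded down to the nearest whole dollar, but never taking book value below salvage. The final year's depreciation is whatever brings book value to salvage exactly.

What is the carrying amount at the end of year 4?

Depreciable base = $214,566 − $12,000 = $202,566.
Year 1: DB = ⌊$214,566 × 125%/7⌋ = $38,315; SL = ⌊$202,566/7⌋ = $28,938 → take DB $38,315. Book value $176,251.
Year 2: DB = ⌊$176,251 × 125%/7⌋ = $31,473; SL = ⌊$164,251/6⌋ = $27,375 → take DB $31,473. Book value $144,778.
Year 3: DB = ⌊$144,778 × 125%/7⌋ = $25,853; SL = ⌊$132,778/5⌋ = $26,555 → take SL $26,555. Book value $118,223.
Year 4: DB = ⌊$118,223 × 125%/7⌋ = $21,111; SL = ⌊$106,223/4⌋ = $26,555 → take SL $26,555. Book value $91,668.

$91,668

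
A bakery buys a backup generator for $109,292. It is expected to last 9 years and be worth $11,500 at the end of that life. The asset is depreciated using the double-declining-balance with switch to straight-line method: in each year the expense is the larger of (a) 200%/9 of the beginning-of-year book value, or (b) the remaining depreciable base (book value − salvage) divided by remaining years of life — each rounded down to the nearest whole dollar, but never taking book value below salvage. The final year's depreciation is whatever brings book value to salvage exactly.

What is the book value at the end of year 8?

Depreciable base = $109,292 − $11,500 = $97,792.
Year 1: DB = ⌊$109,292 × 200%/9⌋ = $24,287; SL = ⌊$97,792/9⌋ = $10,865 → take DB $24,287. Book value $85,005.
Year 2: DB = ⌊$85,005 × 200%/9⌋ = $18,890; SL = ⌊$73,505/8⌋ = $9,188 → take DB $18,890. Book value $66,115.
Year 3: DB = ⌊$66,115 × 200%/9⌋ = $14,692; SL = ⌊$54,615/7⌋ = $7,802 → take DB $14,692. Book value $51,423.
Year 4: DB = ⌊$51,423 × 200%/9⌋ = $11,427; SL = ⌊$39,923/6⌋ = $6,653 → take DB $11,427. Book value $39,996.
Year 5: DB = ⌊$39,996 × 200%/9⌋ = $8,888; SL = ⌊$28,496/5⌋ = $5,699 → take DB $8,888. Book value $31,108.
Year 6: DB = ⌊$31,108 × 200%/9⌋ = $6,912; SL = ⌊$19,608/4⌋ = $4,902 → take DB $6,912. Book value $24,196.
Year 7: DB = ⌊$24,196 × 200%/9⌋ = $5,376; SL = ⌊$12,696/3⌋ = $4,232 → take DB $5,376. Book value $18,820.
Year 8: DB = ⌊$18,820 × 200%/9⌋ = $4,182; SL = ⌊$7,320/2⌋ = $3,660 → take DB $4,182. Book value $14,638.

$14,638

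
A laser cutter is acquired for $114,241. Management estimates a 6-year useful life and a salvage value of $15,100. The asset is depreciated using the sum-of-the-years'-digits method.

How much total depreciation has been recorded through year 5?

$94,420

Depreciable base = $114,241 − $15,100 = $99,141.
Sum of the years' digits = 6+5+4+3+2+1 = 21.
Year 1: $99,141 × 6/21 = $28,326. Book value $85,915.
Year 2: $99,141 × 5/21 = $23,605. Book value $62,310.
Year 3: $99,141 × 4/21 = $18,884. Book value $43,426.
Year 4: $99,141 × 3/21 = $14,163. Book value $29,263.
Year 5: $99,141 × 2/21 = $9,442. Book value $19,821.
Accumulated through year 5 = $114,241 − $19,821 = $94,420.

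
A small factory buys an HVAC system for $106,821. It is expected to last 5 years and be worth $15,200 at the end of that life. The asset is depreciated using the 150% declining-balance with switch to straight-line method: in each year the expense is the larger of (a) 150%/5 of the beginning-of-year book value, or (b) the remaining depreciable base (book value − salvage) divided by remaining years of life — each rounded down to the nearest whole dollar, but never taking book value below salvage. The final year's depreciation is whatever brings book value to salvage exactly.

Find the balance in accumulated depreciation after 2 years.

$54,478

Depreciable base = $106,821 − $15,200 = $91,621.
Year 1: DB = ⌊$106,821 × 150%/5⌋ = $32,046; SL = ⌊$91,621/5⌋ = $18,324 → take DB $32,046. Book value $74,775.
Year 2: DB = ⌊$74,775 × 150%/5⌋ = $22,432; SL = ⌊$59,575/4⌋ = $14,893 → take DB $22,432. Book value $52,343.
Accumulated through year 2 = $106,821 − $52,343 = $54,478.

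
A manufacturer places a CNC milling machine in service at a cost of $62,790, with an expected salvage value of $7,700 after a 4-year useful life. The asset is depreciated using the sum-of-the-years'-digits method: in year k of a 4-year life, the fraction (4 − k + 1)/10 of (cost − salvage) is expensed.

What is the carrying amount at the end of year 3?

Depreciable base = $62,790 − $7,700 = $55,090.
Sum of the years' digits = 4+3+2+1 = 10.
Year 1: $55,090 × 4/10 = $22,036. Book value $40,754.
Year 2: $55,090 × 3/10 = $16,527. Book value $24,227.
Year 3: $55,090 × 2/10 = $11,018. Book value $13,209.

$13,209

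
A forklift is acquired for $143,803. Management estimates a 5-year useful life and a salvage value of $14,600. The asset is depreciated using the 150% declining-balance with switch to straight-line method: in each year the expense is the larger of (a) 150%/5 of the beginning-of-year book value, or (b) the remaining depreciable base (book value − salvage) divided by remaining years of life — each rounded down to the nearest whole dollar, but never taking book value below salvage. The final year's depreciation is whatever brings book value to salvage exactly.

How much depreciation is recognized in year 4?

Depreciable base = $143,803 − $14,600 = $129,203.
Year 1: DB = ⌊$143,803 × 150%/5⌋ = $43,140; SL = ⌊$129,203/5⌋ = $25,840 → take DB $43,140. Book value $100,663.
Year 2: DB = ⌊$100,663 × 150%/5⌋ = $30,198; SL = ⌊$86,063/4⌋ = $21,515 → take DB $30,198. Book value $70,465.
Year 3: DB = ⌊$70,465 × 150%/5⌋ = $21,139; SL = ⌊$55,865/3⌋ = $18,621 → take DB $21,139. Book value $49,326.
Year 4: DB = ⌊$49,326 × 150%/5⌋ = $14,797; SL = ⌊$34,726/2⌋ = $17,363 → take SL $17,363. Book value $31,963.

$17,363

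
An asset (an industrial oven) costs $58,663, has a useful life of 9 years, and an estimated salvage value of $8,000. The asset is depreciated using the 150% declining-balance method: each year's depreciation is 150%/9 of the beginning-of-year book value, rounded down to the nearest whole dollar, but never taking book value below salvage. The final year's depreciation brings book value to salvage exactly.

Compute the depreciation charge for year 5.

Depreciable base = $58,663 − $8,000 = $50,663.
Year 1: ⌊$58,663 × 150%/9⌋ = $9,777. Book value $48,886.
Year 2: ⌊$48,886 × 150%/9⌋ = $8,147. Book value $40,739.
Year 3: ⌊$40,739 × 150%/9⌋ = $6,789. Book value $33,950.
Year 4: ⌊$33,950 × 150%/9⌋ = $5,658. Book value $28,292.
Year 5: ⌊$28,292 × 150%/9⌋ = $4,715. Book value $23,577.

$4,715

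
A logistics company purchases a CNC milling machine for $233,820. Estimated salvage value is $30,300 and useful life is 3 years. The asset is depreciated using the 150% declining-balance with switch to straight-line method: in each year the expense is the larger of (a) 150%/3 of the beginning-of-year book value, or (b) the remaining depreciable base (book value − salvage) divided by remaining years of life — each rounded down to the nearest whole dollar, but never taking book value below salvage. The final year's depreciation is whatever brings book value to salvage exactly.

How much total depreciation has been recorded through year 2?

Depreciable base = $233,820 − $30,300 = $203,520.
Year 1: DB = ⌊$233,820 × 150%/3⌋ = $116,910; SL = ⌊$203,520/3⌋ = $67,840 → take DB $116,910. Book value $116,910.
Year 2: DB = ⌊$116,910 × 150%/3⌋ = $58,455; SL = ⌊$86,610/2⌋ = $43,305 → take DB $58,455. Book value $58,455.
Accumulated through year 2 = $233,820 − $58,455 = $175,365.

$175,365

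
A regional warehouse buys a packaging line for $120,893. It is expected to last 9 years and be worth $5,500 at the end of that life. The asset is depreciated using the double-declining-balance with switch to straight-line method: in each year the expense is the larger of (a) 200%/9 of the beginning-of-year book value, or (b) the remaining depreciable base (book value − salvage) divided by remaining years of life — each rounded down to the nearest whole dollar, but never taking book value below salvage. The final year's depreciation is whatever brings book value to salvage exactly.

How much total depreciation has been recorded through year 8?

Depreciable base = $120,893 − $5,500 = $115,393.
Year 1: DB = ⌊$120,893 × 200%/9⌋ = $26,865; SL = ⌊$115,393/9⌋ = $12,821 → take DB $26,865. Book value $94,028.
Year 2: DB = ⌊$94,028 × 200%/9⌋ = $20,895; SL = ⌊$88,528/8⌋ = $11,066 → take DB $20,895. Book value $73,133.
Year 3: DB = ⌊$73,133 × 200%/9⌋ = $16,251; SL = ⌊$67,633/7⌋ = $9,661 → take DB $16,251. Book value $56,882.
Year 4: DB = ⌊$56,882 × 200%/9⌋ = $12,640; SL = ⌊$51,382/6⌋ = $8,563 → take DB $12,640. Book value $44,242.
Year 5: DB = ⌊$44,242 × 200%/9⌋ = $9,831; SL = ⌊$38,742/5⌋ = $7,748 → take DB $9,831. Book value $34,411.
Year 6: DB = ⌊$34,411 × 200%/9⌋ = $7,646; SL = ⌊$28,911/4⌋ = $7,227 → take DB $7,646. Book value $26,765.
Year 7: DB = ⌊$26,765 × 200%/9⌋ = $5,947; SL = ⌊$21,265/3⌋ = $7,088 → take SL $7,088. Book value $19,677.
Year 8: DB = ⌊$19,677 × 200%/9⌋ = $4,372; SL = ⌊$14,177/2⌋ = $7,088 → take SL $7,088. Book value $12,589.
Accumulated through year 8 = $120,893 − $12,589 = $108,304.

$108,304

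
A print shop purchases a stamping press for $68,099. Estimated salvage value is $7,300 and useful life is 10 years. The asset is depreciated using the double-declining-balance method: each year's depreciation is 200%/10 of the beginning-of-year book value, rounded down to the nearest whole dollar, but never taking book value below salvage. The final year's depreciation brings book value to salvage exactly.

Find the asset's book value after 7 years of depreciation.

$14,283

Depreciable base = $68,099 − $7,300 = $60,799.
Year 1: ⌊$68,099 × 200%/10⌋ = $13,619. Book value $54,480.
Year 2: ⌊$54,480 × 200%/10⌋ = $10,896. Book value $43,584.
Year 3: ⌊$43,584 × 200%/10⌋ = $8,716. Book value $34,868.
Year 4: ⌊$34,868 × 200%/10⌋ = $6,973. Book value $27,895.
Year 5: ⌊$27,895 × 200%/10⌋ = $5,579. Book value $22,316.
Year 6: ⌊$22,316 × 200%/10⌋ = $4,463. Book value $17,853.
Year 7: ⌊$17,853 × 200%/10⌋ = $3,570. Book value $14,283.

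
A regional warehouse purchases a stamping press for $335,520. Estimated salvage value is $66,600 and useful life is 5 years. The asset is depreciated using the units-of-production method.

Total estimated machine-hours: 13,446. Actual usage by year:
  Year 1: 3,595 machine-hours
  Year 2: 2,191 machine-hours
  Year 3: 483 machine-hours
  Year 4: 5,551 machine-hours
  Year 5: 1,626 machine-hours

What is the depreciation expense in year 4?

Depreciable base = $335,520 − $66,600 = $268,920.
Rate = $268,920 / 13,446 machine-hours = $20 per machine-hour.
Year 1: 3,595 × $20 = $71,900. Book value $263,620.
Year 2: 2,191 × $20 = $43,820. Book value $219,800.
Year 3: 483 × $20 = $9,660. Book value $210,140.
Year 4: 5,551 × $20 = $111,020. Book value $99,120.

$111,020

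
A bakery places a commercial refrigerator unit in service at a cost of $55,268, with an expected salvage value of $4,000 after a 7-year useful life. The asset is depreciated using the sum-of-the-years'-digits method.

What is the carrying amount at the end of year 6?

Depreciable base = $55,268 − $4,000 = $51,268.
Sum of the years' digits = 7+6+5+4+3+2+1 = 28.
Year 1: $51,268 × 7/28 = $12,817. Book value $42,451.
Year 2: $51,268 × 6/28 = $10,986. Book value $31,465.
Year 3: $51,268 × 5/28 = $9,155. Book value $22,310.
Year 4: $51,268 × 4/28 = $7,324. Book value $14,986.
Year 5: $51,268 × 3/28 = $5,493. Book value $9,493.
Year 6: $51,268 × 2/28 = $3,662. Book value $5,831.

$5,831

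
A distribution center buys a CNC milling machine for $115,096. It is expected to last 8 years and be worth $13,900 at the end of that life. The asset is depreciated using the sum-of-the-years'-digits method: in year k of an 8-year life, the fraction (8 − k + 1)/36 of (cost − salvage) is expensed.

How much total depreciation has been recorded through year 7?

$98,385

Depreciable base = $115,096 − $13,900 = $101,196.
Sum of the years' digits = 8+7+6+5+4+3+2+1 = 36.
Year 1: $101,196 × 8/36 = $22,488. Book value $92,608.
Year 2: $101,196 × 7/36 = $19,677. Book value $72,931.
Year 3: $101,196 × 6/36 = $16,866. Book value $56,065.
Year 4: $101,196 × 5/36 = $14,055. Book value $42,010.
Year 5: $101,196 × 4/36 = $11,244. Book value $30,766.
Year 6: $101,196 × 3/36 = $8,433. Book value $22,333.
Year 7: $101,196 × 2/36 = $5,622. Book value $16,711.
Accumulated through year 7 = $115,096 − $16,711 = $98,385.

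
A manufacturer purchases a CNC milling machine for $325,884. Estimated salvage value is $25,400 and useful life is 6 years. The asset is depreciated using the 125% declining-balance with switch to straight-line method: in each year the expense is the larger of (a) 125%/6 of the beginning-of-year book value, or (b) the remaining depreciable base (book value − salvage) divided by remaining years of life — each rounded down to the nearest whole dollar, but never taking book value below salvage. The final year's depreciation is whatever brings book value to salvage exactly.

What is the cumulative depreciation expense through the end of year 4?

Depreciable base = $325,884 − $25,400 = $300,484.
Year 1: DB = ⌊$325,884 × 125%/6⌋ = $67,892; SL = ⌊$300,484/6⌋ = $50,080 → take DB $67,892. Book value $257,992.
Year 2: DB = ⌊$257,992 × 125%/6⌋ = $53,748; SL = ⌊$232,592/5⌋ = $46,518 → take DB $53,748. Book value $204,244.
Year 3: DB = ⌊$204,244 × 125%/6⌋ = $42,550; SL = ⌊$178,844/4⌋ = $44,711 → take SL $44,711. Book value $159,533.
Year 4: DB = ⌊$159,533 × 125%/6⌋ = $33,236; SL = ⌊$134,133/3⌋ = $44,711 → take SL $44,711. Book value $114,822.
Accumulated through year 4 = $325,884 − $114,822 = $211,062.

$211,062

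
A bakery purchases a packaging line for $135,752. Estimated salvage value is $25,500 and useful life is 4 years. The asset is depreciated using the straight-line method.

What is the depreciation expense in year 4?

Depreciable base = $135,752 − $25,500 = $110,252.
Annual expense = $110,252 / 4 = $27,563.

$27,563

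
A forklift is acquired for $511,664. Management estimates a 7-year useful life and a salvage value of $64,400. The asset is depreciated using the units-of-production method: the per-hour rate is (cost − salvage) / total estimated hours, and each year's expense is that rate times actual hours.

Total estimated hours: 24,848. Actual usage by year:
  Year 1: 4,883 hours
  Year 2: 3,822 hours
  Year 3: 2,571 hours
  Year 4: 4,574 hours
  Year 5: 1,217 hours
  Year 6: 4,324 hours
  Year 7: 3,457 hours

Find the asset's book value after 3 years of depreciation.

Depreciable base = $511,664 − $64,400 = $447,264.
Rate = $447,264 / 24,848 hours = $18 per hour.
Year 1: 4,883 × $18 = $87,894. Book value $423,770.
Year 2: 3,822 × $18 = $68,796. Book value $354,974.
Year 3: 2,571 × $18 = $46,278. Book value $308,696.

$308,696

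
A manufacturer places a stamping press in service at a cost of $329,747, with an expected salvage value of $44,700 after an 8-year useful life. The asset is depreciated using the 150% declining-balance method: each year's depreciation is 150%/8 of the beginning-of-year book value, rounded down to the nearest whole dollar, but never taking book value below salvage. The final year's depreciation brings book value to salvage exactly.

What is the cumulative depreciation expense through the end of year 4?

$186,040

Depreciable base = $329,747 − $44,700 = $285,047.
Year 1: ⌊$329,747 × 150%/8⌋ = $61,827. Book value $267,920.
Year 2: ⌊$267,920 × 150%/8⌋ = $50,235. Book value $217,685.
Year 3: ⌊$217,685 × 150%/8⌋ = $40,815. Book value $176,870.
Year 4: ⌊$176,870 × 150%/8⌋ = $33,163. Book value $143,707.
Accumulated through year 4 = $329,747 − $143,707 = $186,040.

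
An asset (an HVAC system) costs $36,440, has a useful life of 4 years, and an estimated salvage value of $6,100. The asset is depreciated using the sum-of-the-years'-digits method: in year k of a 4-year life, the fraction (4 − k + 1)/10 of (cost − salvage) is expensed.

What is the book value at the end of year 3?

Depreciable base = $36,440 − $6,100 = $30,340.
Sum of the years' digits = 4+3+2+1 = 10.
Year 1: $30,340 × 4/10 = $12,136. Book value $24,304.
Year 2: $30,340 × 3/10 = $9,102. Book value $15,202.
Year 3: $30,340 × 2/10 = $6,068. Book value $9,134.

$9,134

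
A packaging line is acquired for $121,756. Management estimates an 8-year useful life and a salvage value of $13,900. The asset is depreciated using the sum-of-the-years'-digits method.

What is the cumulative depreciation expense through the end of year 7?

$104,860

Depreciable base = $121,756 − $13,900 = $107,856.
Sum of the years' digits = 8+7+6+5+4+3+2+1 = 36.
Year 1: $107,856 × 8/36 = $23,968. Book value $97,788.
Year 2: $107,856 × 7/36 = $20,972. Book value $76,816.
Year 3: $107,856 × 6/36 = $17,976. Book value $58,840.
Year 4: $107,856 × 5/36 = $14,980. Book value $43,860.
Year 5: $107,856 × 4/36 = $11,984. Book value $31,876.
Year 6: $107,856 × 3/36 = $8,988. Book value $22,888.
Year 7: $107,856 × 2/36 = $5,992. Book value $16,896.
Accumulated through year 7 = $121,756 − $16,896 = $104,860.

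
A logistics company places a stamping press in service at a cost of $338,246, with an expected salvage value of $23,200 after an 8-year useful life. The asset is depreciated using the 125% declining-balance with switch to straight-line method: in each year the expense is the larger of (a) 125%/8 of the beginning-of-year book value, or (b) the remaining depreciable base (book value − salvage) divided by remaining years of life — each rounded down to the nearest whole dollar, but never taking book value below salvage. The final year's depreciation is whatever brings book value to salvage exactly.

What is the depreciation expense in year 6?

Depreciable base = $338,246 − $23,200 = $315,046.
Year 1: DB = ⌊$338,246 × 125%/8⌋ = $52,850; SL = ⌊$315,046/8⌋ = $39,380 → take DB $52,850. Book value $285,396.
Year 2: DB = ⌊$285,396 × 125%/8⌋ = $44,593; SL = ⌊$262,196/7⌋ = $37,456 → take DB $44,593. Book value $240,803.
Year 3: DB = ⌊$240,803 × 125%/8⌋ = $37,625; SL = ⌊$217,603/6⌋ = $36,267 → take DB $37,625. Book value $203,178.
Year 4: DB = ⌊$203,178 × 125%/8⌋ = $31,746; SL = ⌊$179,978/5⌋ = $35,995 → take SL $35,995. Book value $167,183.
Year 5: DB = ⌊$167,183 × 125%/8⌋ = $26,122; SL = ⌊$143,983/4⌋ = $35,995 → take SL $35,995. Book value $131,188.
Year 6: DB = ⌊$131,188 × 125%/8⌋ = $20,498; SL = ⌊$107,988/3⌋ = $35,996 → take SL $35,996. Book value $95,192.

$35,996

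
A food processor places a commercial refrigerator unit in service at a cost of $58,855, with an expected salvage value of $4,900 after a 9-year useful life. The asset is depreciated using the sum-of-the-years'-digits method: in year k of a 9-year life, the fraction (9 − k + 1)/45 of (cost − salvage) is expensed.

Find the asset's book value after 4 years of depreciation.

$22,885

Depreciable base = $58,855 − $4,900 = $53,955.
Sum of the years' digits = 9+8+7+6+5+4+3+2+1 = 45.
Year 1: $53,955 × 9/45 = $10,791. Book value $48,064.
Year 2: $53,955 × 8/45 = $9,592. Book value $38,472.
Year 3: $53,955 × 7/45 = $8,393. Book value $30,079.
Year 4: $53,955 × 6/45 = $7,194. Book value $22,885.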